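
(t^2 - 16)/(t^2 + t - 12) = (t - 4)/(t - 3)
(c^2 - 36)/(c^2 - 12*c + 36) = (c + 6)/(c - 6)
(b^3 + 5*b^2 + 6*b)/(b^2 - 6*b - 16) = b*(b + 3)/(b - 8)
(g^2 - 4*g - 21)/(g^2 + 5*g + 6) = (g - 7)/(g + 2)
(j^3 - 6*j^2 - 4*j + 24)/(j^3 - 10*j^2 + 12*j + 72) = (j - 2)/(j - 6)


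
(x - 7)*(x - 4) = x^2 - 11*x + 28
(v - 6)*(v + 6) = v^2 - 36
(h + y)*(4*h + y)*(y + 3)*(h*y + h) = 4*h^3*y^2 + 16*h^3*y + 12*h^3 + 5*h^2*y^3 + 20*h^2*y^2 + 15*h^2*y + h*y^4 + 4*h*y^3 + 3*h*y^2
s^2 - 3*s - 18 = (s - 6)*(s + 3)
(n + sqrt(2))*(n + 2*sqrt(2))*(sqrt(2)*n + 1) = sqrt(2)*n^3 + 7*n^2 + 7*sqrt(2)*n + 4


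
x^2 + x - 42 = (x - 6)*(x + 7)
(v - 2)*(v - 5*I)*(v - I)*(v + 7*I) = v^4 - 2*v^3 + I*v^3 + 37*v^2 - 2*I*v^2 - 74*v - 35*I*v + 70*I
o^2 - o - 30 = (o - 6)*(o + 5)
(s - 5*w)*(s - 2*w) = s^2 - 7*s*w + 10*w^2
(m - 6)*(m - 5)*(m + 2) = m^3 - 9*m^2 + 8*m + 60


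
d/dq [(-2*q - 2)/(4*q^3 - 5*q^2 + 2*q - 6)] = 2*(8*q^3 + 7*q^2 - 10*q + 8)/(16*q^6 - 40*q^5 + 41*q^4 - 68*q^3 + 64*q^2 - 24*q + 36)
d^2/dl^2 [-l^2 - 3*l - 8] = -2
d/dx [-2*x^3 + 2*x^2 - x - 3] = -6*x^2 + 4*x - 1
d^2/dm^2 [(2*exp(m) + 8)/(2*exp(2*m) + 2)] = (exp(4*m) + 16*exp(3*m) - 6*exp(2*m) - 16*exp(m) + 1)*exp(m)/(exp(6*m) + 3*exp(4*m) + 3*exp(2*m) + 1)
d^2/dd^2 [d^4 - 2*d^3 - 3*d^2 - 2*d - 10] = 12*d^2 - 12*d - 6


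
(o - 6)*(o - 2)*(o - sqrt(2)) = o^3 - 8*o^2 - sqrt(2)*o^2 + 8*sqrt(2)*o + 12*o - 12*sqrt(2)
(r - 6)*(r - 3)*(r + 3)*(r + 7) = r^4 + r^3 - 51*r^2 - 9*r + 378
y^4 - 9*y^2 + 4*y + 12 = (y - 2)^2*(y + 1)*(y + 3)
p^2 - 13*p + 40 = (p - 8)*(p - 5)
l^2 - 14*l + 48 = (l - 8)*(l - 6)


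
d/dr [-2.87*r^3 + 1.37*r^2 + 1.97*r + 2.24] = -8.61*r^2 + 2.74*r + 1.97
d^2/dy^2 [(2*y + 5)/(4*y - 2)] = 24/(2*y - 1)^3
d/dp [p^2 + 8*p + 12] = 2*p + 8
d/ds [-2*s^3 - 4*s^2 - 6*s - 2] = -6*s^2 - 8*s - 6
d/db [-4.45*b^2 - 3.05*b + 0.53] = -8.9*b - 3.05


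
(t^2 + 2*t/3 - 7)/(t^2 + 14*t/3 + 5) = (3*t - 7)/(3*t + 5)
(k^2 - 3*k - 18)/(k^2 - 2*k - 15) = (k - 6)/(k - 5)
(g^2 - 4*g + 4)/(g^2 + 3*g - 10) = (g - 2)/(g + 5)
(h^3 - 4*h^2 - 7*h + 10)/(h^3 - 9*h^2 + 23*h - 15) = (h + 2)/(h - 3)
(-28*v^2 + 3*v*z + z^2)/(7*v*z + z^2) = (-4*v + z)/z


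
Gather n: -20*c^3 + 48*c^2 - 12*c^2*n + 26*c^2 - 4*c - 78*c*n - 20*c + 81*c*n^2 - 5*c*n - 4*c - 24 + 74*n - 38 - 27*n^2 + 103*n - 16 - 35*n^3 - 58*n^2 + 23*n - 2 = -20*c^3 + 74*c^2 - 28*c - 35*n^3 + n^2*(81*c - 85) + n*(-12*c^2 - 83*c + 200) - 80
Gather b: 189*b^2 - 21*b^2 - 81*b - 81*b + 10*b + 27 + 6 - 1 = 168*b^2 - 152*b + 32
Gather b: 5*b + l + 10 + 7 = 5*b + l + 17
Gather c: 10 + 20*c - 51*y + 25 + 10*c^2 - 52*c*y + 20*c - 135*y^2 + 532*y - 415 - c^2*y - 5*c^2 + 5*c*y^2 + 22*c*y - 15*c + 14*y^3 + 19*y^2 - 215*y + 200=c^2*(5 - y) + c*(5*y^2 - 30*y + 25) + 14*y^3 - 116*y^2 + 266*y - 180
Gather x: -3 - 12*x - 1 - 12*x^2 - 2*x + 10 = -12*x^2 - 14*x + 6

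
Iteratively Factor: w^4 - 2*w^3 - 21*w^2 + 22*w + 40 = (w - 2)*(w^3 - 21*w - 20) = (w - 5)*(w - 2)*(w^2 + 5*w + 4) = (w - 5)*(w - 2)*(w + 1)*(w + 4)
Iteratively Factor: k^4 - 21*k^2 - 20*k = (k)*(k^3 - 21*k - 20) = k*(k + 1)*(k^2 - k - 20) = k*(k + 1)*(k + 4)*(k - 5)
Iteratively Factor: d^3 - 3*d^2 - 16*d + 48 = (d + 4)*(d^2 - 7*d + 12) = (d - 4)*(d + 4)*(d - 3)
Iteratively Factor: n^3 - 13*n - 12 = (n + 1)*(n^2 - n - 12) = (n + 1)*(n + 3)*(n - 4)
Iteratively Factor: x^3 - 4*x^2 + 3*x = (x)*(x^2 - 4*x + 3) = x*(x - 3)*(x - 1)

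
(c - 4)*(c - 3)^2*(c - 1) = c^4 - 11*c^3 + 43*c^2 - 69*c + 36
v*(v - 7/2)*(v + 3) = v^3 - v^2/2 - 21*v/2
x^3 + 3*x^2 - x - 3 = (x - 1)*(x + 1)*(x + 3)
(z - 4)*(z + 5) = z^2 + z - 20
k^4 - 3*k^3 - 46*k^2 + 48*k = k*(k - 8)*(k - 1)*(k + 6)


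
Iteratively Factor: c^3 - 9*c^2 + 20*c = (c - 4)*(c^2 - 5*c) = c*(c - 4)*(c - 5)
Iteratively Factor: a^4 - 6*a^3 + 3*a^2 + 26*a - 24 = (a - 3)*(a^3 - 3*a^2 - 6*a + 8) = (a - 3)*(a - 1)*(a^2 - 2*a - 8) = (a - 3)*(a - 1)*(a + 2)*(a - 4)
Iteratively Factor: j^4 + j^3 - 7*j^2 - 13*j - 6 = (j + 1)*(j^3 - 7*j - 6) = (j - 3)*(j + 1)*(j^2 + 3*j + 2) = (j - 3)*(j + 1)*(j + 2)*(j + 1)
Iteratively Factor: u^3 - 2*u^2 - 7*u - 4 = (u - 4)*(u^2 + 2*u + 1) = (u - 4)*(u + 1)*(u + 1)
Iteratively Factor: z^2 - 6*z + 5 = (z - 1)*(z - 5)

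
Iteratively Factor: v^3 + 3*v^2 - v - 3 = (v + 1)*(v^2 + 2*v - 3) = (v - 1)*(v + 1)*(v + 3)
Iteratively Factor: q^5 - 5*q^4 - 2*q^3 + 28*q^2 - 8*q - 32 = (q - 2)*(q^4 - 3*q^3 - 8*q^2 + 12*q + 16) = (q - 4)*(q - 2)*(q^3 + q^2 - 4*q - 4) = (q - 4)*(q - 2)*(q + 1)*(q^2 - 4) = (q - 4)*(q - 2)^2*(q + 1)*(q + 2)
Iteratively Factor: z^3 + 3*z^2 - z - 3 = (z + 3)*(z^2 - 1) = (z - 1)*(z + 3)*(z + 1)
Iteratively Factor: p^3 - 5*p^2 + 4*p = (p - 1)*(p^2 - 4*p) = (p - 4)*(p - 1)*(p)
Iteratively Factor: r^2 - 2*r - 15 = (r - 5)*(r + 3)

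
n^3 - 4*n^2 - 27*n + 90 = (n - 6)*(n - 3)*(n + 5)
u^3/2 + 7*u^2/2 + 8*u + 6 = (u/2 + 1)*(u + 2)*(u + 3)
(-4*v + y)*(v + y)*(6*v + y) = -24*v^3 - 22*v^2*y + 3*v*y^2 + y^3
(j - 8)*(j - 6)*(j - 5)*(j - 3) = j^4 - 22*j^3 + 175*j^2 - 594*j + 720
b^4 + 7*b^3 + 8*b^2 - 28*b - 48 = (b - 2)*(b + 2)*(b + 3)*(b + 4)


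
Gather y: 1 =1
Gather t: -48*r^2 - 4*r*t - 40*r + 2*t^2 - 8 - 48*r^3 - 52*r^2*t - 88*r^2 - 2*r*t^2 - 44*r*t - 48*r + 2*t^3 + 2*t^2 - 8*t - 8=-48*r^3 - 136*r^2 - 88*r + 2*t^3 + t^2*(4 - 2*r) + t*(-52*r^2 - 48*r - 8) - 16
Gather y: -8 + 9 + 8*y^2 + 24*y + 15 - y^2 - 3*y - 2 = 7*y^2 + 21*y + 14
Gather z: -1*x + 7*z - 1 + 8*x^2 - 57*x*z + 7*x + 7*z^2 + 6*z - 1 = 8*x^2 + 6*x + 7*z^2 + z*(13 - 57*x) - 2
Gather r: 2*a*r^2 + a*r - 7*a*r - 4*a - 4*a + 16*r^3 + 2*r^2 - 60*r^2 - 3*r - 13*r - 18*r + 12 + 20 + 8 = -8*a + 16*r^3 + r^2*(2*a - 58) + r*(-6*a - 34) + 40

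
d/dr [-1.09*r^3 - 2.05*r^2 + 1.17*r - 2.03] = -3.27*r^2 - 4.1*r + 1.17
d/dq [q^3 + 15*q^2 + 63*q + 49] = 3*q^2 + 30*q + 63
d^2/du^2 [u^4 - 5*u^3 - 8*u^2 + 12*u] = 12*u^2 - 30*u - 16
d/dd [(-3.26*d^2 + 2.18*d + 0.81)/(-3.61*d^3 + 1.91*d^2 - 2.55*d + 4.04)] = (-11.7686*d^4 + 15.7396*d^3 + 12.9215*d^2 - 29.435*d + 10.8727)/(13.0321*d^6 - 13.7902*d^5 + 22.0591*d^4 - 38.9098*d^3 + 21.9353*d^2 - 20.604*d + 16.3216)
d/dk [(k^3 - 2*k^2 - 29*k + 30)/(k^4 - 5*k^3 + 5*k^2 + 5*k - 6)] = (-k^4 + 2*k^3 + 87*k^2 - 228*k + 24)/(k^6 - 8*k^5 + 18*k^4 + 4*k^3 - 47*k^2 + 12*k + 36)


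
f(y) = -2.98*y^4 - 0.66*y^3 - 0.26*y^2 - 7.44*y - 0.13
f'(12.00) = -20896.56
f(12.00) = -63060.61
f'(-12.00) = 20311.44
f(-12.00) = -60601.09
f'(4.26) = -967.11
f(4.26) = -1068.99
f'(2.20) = -145.09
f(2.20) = -94.59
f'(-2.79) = 237.47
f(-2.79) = -147.63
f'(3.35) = -479.54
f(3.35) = -428.10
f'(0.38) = -8.58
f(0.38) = -3.09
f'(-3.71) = 575.93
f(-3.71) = -506.97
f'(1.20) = -31.51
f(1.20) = -16.75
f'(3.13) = -393.98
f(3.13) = -332.22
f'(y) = -11.92*y^3 - 1.98*y^2 - 0.52*y - 7.44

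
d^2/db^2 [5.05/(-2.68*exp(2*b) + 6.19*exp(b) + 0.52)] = (5.05*(5.36*exp(b) - 6.19)*(10.72*exp(b) - 12.38)*exp(b) + (54.136*exp(b) - 31.2595)*(-2.68*exp(2*b) + 6.19*exp(b) + 0.52))*exp(b)/(-2.68*exp(2*b) + 6.19*exp(b) + 0.52)^3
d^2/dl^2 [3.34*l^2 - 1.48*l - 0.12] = 6.68000000000000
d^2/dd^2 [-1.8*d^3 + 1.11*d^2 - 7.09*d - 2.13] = 2.22 - 10.8*d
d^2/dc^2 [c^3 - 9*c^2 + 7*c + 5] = 6*c - 18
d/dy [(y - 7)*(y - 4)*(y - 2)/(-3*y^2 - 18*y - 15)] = (-y^4 - 12*y^3 + 113*y^2 + 18*y - 586)/(3*(y^4 + 12*y^3 + 46*y^2 + 60*y + 25))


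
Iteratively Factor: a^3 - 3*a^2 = (a)*(a^2 - 3*a) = a^2*(a - 3)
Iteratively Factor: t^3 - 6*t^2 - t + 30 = (t - 3)*(t^2 - 3*t - 10) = (t - 3)*(t + 2)*(t - 5)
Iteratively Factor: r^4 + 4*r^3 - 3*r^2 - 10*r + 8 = (r - 1)*(r^3 + 5*r^2 + 2*r - 8) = (r - 1)^2*(r^2 + 6*r + 8) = (r - 1)^2*(r + 4)*(r + 2)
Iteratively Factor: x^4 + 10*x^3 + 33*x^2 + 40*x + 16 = (x + 1)*(x^3 + 9*x^2 + 24*x + 16) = (x + 1)^2*(x^2 + 8*x + 16) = (x + 1)^2*(x + 4)*(x + 4)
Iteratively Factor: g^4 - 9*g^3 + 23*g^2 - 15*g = (g - 3)*(g^3 - 6*g^2 + 5*g) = g*(g - 3)*(g^2 - 6*g + 5) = g*(g - 5)*(g - 3)*(g - 1)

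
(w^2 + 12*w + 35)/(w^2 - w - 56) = (w + 5)/(w - 8)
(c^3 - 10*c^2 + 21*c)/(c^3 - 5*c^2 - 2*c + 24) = c*(c - 7)/(c^2 - 2*c - 8)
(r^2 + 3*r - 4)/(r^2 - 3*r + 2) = (r + 4)/(r - 2)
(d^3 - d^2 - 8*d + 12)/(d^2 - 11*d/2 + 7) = 2*(d^2 + d - 6)/(2*d - 7)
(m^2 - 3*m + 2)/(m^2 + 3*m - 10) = (m - 1)/(m + 5)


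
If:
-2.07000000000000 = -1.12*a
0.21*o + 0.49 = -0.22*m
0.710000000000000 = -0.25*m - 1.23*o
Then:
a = 1.85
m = -2.08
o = -0.15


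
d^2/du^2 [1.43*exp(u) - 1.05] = 1.43*exp(u)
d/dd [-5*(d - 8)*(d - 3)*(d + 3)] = -15*d^2 + 80*d + 45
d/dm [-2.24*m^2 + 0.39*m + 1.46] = 0.39 - 4.48*m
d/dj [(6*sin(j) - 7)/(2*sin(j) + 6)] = 25*cos(j)/(2*(sin(j) + 3)^2)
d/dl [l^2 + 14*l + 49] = 2*l + 14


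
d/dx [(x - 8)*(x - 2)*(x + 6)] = 3*x^2 - 8*x - 44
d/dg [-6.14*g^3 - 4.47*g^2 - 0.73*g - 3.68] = -18.42*g^2 - 8.94*g - 0.73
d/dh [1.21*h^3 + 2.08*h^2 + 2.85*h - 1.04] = 3.63*h^2 + 4.16*h + 2.85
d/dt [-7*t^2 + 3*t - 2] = 3 - 14*t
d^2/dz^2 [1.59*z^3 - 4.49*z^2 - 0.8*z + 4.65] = 9.54*z - 8.98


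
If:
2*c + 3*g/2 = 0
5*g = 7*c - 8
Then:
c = 24/41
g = -32/41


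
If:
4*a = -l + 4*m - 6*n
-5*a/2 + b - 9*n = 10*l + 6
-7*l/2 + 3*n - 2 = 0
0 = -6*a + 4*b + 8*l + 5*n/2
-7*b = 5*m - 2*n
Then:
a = -15306/35663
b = 12409/35663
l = -18404/35663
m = -16451/35663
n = 2304/35663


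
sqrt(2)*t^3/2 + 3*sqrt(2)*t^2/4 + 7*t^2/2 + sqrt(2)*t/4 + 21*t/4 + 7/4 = (t + 1/2)*(t + 7*sqrt(2)/2)*(sqrt(2)*t/2 + sqrt(2)/2)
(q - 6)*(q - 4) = q^2 - 10*q + 24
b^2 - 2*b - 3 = (b - 3)*(b + 1)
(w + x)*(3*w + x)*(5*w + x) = 15*w^3 + 23*w^2*x + 9*w*x^2 + x^3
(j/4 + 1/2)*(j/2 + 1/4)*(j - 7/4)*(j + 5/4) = j^4/8 + j^3/4 - 39*j^2/128 - 191*j/256 - 35/128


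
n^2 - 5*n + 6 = (n - 3)*(n - 2)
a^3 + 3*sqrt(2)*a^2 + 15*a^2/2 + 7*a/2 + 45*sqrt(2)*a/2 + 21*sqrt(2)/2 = (a + 1/2)*(a + 7)*(a + 3*sqrt(2))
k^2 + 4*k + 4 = (k + 2)^2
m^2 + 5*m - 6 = (m - 1)*(m + 6)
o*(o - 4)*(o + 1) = o^3 - 3*o^2 - 4*o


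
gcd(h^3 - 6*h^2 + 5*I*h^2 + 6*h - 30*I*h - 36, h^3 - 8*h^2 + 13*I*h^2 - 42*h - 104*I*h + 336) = h + 6*I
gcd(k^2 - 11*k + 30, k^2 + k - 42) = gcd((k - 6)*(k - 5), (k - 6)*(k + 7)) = k - 6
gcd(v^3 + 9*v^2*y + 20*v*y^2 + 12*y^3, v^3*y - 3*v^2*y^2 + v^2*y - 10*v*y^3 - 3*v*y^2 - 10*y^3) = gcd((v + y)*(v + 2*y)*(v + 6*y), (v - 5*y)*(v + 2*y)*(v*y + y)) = v + 2*y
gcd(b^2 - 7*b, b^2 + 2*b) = b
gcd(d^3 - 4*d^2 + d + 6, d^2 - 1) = d + 1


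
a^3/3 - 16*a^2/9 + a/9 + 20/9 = (a/3 + 1/3)*(a - 5)*(a - 4/3)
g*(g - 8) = g^2 - 8*g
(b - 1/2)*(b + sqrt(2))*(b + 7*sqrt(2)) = b^3 - b^2/2 + 8*sqrt(2)*b^2 - 4*sqrt(2)*b + 14*b - 7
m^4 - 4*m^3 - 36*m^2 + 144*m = m*(m - 6)*(m - 4)*(m + 6)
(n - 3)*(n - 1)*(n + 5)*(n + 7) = n^4 + 8*n^3 - 10*n^2 - 104*n + 105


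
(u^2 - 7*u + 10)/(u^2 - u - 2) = (u - 5)/(u + 1)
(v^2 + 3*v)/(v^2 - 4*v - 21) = v/(v - 7)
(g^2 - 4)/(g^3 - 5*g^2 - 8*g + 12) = (g - 2)/(g^2 - 7*g + 6)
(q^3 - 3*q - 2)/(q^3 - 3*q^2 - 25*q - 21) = (q^2 - q - 2)/(q^2 - 4*q - 21)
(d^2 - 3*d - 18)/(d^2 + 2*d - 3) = (d - 6)/(d - 1)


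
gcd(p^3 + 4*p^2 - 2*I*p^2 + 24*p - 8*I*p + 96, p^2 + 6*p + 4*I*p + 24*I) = p + 4*I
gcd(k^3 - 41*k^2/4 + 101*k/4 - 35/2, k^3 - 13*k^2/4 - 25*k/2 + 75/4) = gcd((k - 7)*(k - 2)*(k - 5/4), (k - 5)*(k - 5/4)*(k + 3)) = k - 5/4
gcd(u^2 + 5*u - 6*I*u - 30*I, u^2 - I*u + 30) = u - 6*I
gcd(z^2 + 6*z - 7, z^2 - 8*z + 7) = z - 1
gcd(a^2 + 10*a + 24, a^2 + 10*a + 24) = a^2 + 10*a + 24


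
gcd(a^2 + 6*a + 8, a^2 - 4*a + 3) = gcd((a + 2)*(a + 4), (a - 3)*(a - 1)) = 1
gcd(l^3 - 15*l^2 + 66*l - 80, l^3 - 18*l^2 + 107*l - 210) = l - 5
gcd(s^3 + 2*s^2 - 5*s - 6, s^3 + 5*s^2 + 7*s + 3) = s^2 + 4*s + 3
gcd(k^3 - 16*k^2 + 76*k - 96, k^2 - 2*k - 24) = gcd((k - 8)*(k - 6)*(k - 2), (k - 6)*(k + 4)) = k - 6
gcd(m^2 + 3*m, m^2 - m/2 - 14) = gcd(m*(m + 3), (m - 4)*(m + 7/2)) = 1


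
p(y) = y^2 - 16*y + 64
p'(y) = 2*y - 16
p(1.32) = 44.62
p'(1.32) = -13.36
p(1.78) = 38.69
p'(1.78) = -12.44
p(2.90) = 26.01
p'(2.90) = -10.20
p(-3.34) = 128.60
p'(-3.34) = -22.68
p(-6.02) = 196.56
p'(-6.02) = -28.04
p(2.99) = 25.10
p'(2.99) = -10.02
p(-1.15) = 83.72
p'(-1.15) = -18.30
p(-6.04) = 197.12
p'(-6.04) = -28.08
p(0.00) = 64.00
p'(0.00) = -16.00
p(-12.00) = 400.00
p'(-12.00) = -40.00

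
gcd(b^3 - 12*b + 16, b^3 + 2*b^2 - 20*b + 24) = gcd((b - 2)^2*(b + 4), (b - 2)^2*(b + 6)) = b^2 - 4*b + 4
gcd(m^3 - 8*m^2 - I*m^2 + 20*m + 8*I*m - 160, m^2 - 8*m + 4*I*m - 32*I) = m^2 + m*(-8 + 4*I) - 32*I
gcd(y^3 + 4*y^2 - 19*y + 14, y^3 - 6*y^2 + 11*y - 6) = y^2 - 3*y + 2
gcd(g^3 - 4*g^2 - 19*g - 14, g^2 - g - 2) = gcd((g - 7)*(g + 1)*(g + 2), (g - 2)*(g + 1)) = g + 1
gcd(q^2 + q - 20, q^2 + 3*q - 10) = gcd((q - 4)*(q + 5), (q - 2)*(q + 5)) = q + 5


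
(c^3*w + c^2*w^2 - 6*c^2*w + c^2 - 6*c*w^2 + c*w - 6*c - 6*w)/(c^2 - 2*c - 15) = (-c^3*w - c^2*w^2 + 6*c^2*w - c^2 + 6*c*w^2 - c*w + 6*c + 6*w)/(-c^2 + 2*c + 15)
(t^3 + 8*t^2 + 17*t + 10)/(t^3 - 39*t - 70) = (t + 1)/(t - 7)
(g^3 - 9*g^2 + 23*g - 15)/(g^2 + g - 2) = (g^2 - 8*g + 15)/(g + 2)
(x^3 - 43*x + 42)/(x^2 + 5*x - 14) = (x^2 - 7*x + 6)/(x - 2)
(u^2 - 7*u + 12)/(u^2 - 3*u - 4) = (u - 3)/(u + 1)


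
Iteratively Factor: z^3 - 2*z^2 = (z)*(z^2 - 2*z) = z*(z - 2)*(z)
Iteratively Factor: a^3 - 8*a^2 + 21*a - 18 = (a - 3)*(a^2 - 5*a + 6) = (a - 3)^2*(a - 2)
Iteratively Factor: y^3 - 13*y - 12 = (y + 3)*(y^2 - 3*y - 4) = (y + 1)*(y + 3)*(y - 4)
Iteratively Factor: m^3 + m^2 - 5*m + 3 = (m + 3)*(m^2 - 2*m + 1) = (m - 1)*(m + 3)*(m - 1)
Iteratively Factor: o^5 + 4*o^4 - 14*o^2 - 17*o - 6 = (o + 1)*(o^4 + 3*o^3 - 3*o^2 - 11*o - 6) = (o + 1)*(o + 3)*(o^3 - 3*o - 2) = (o + 1)^2*(o + 3)*(o^2 - o - 2) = (o + 1)^3*(o + 3)*(o - 2)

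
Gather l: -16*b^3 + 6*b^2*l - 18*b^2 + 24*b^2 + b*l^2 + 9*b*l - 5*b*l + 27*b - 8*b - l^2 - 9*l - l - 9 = -16*b^3 + 6*b^2 + 19*b + l^2*(b - 1) + l*(6*b^2 + 4*b - 10) - 9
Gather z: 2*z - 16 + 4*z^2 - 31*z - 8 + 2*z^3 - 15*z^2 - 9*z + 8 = 2*z^3 - 11*z^2 - 38*z - 16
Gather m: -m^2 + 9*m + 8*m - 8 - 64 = -m^2 + 17*m - 72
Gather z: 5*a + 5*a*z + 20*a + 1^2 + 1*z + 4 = 25*a + z*(5*a + 1) + 5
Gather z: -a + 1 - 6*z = -a - 6*z + 1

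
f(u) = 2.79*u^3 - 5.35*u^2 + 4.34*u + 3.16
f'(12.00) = 1081.22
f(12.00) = 4105.96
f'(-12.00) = 1338.02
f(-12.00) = -5640.44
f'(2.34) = 25.13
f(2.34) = 19.77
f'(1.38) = 5.51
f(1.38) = 6.29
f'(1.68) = 9.99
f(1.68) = 8.58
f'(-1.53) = 40.30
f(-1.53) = -26.00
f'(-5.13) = 279.50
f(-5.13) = -536.57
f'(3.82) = 85.60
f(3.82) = 97.19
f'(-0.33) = 8.78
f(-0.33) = 1.04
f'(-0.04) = 4.78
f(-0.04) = 2.98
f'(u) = 8.37*u^2 - 10.7*u + 4.34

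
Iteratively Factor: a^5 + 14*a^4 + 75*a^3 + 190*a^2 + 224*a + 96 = (a + 2)*(a^4 + 12*a^3 + 51*a^2 + 88*a + 48) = (a + 2)*(a + 3)*(a^3 + 9*a^2 + 24*a + 16) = (a + 2)*(a + 3)*(a + 4)*(a^2 + 5*a + 4) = (a + 2)*(a + 3)*(a + 4)^2*(a + 1)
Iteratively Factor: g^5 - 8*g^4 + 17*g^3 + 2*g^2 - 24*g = (g + 1)*(g^4 - 9*g^3 + 26*g^2 - 24*g) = g*(g + 1)*(g^3 - 9*g^2 + 26*g - 24) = g*(g - 3)*(g + 1)*(g^2 - 6*g + 8) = g*(g - 3)*(g - 2)*(g + 1)*(g - 4)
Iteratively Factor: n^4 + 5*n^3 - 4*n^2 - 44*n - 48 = (n - 3)*(n^3 + 8*n^2 + 20*n + 16) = (n - 3)*(n + 4)*(n^2 + 4*n + 4) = (n - 3)*(n + 2)*(n + 4)*(n + 2)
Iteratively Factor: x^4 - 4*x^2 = (x)*(x^3 - 4*x) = x*(x + 2)*(x^2 - 2*x) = x^2*(x + 2)*(x - 2)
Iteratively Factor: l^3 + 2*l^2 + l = (l)*(l^2 + 2*l + 1) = l*(l + 1)*(l + 1)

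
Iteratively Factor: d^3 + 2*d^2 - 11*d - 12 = (d - 3)*(d^2 + 5*d + 4) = (d - 3)*(d + 1)*(d + 4)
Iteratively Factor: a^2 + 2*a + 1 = (a + 1)*(a + 1)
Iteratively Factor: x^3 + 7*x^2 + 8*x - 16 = (x + 4)*(x^2 + 3*x - 4) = (x - 1)*(x + 4)*(x + 4)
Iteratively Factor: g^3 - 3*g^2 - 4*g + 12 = (g - 2)*(g^2 - g - 6) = (g - 2)*(g + 2)*(g - 3)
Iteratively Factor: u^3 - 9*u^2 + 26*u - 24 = (u - 3)*(u^2 - 6*u + 8) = (u - 3)*(u - 2)*(u - 4)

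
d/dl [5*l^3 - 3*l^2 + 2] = 3*l*(5*l - 2)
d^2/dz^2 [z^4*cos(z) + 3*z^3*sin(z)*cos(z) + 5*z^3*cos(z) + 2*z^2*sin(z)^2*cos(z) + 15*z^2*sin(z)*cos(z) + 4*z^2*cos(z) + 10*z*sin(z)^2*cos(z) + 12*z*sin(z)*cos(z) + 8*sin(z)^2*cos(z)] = -z^4*cos(z) - 8*z^3*sin(z) - 6*z^3*sin(2*z) - 5*z^3*cos(z) - 30*z^2*sin(z) - 30*z^2*sin(2*z) + 15*z^2*cos(z)/2 + 18*z^2*cos(2*z) + 9*z^2*cos(3*z)/2 - 18*z*sin(z) - 15*z*sin(2*z) + 6*z*sin(3*z) + 55*z*cos(z)/2 + 60*z*cos(2*z) + 45*z*cos(3*z)/2 - 5*sin(z) + 15*sin(2*z) + 15*sin(3*z) + 7*cos(z) + 24*cos(2*z) + 17*cos(3*z)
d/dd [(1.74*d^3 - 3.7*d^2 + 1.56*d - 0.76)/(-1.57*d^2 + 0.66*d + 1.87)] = (-2.7318*d^4 + 2.2968*d^3 + 9.7686*d^2 - 16.2244*d + 3.4188)/(2.4649*d^4 - 2.0724*d^3 - 5.4362*d^2 + 2.4684*d + 3.4969)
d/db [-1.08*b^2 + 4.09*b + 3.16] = 4.09 - 2.16*b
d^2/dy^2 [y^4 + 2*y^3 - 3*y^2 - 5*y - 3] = 12*y^2 + 12*y - 6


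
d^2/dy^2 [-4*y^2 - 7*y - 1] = -8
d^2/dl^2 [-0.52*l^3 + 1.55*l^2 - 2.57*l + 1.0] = 3.1 - 3.12*l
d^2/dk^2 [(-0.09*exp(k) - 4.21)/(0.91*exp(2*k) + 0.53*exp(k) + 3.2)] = (-0.074529*exp(4*k) - 13.901797*exp(3*k) - 4.518969*exp(2*k) + 48.008131*exp(k) + 6.21856)*exp(k)/(0.753571*exp(6*k) + 1.316679*exp(5*k) + 8.716617*exp(4*k) + 9.409037*exp(3*k) + 30.65184*exp(2*k) + 16.2816*exp(k) + 32.768)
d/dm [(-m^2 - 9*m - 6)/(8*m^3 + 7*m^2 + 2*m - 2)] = (8*m^4 + 144*m^3 + 205*m^2 + 88*m + 30)/(64*m^6 + 112*m^5 + 81*m^4 - 4*m^3 - 24*m^2 - 8*m + 4)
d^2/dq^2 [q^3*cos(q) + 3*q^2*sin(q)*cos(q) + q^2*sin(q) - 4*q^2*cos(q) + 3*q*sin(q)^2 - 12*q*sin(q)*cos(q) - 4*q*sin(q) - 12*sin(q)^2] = -q^3*cos(q) - 7*q^2*sin(q) - 6*q^2*sin(2*q) + 4*q^2*cos(q) + 20*q*sin(q) + 24*q*sin(2*q) + 10*q*cos(q) + 18*q*cos(2*q) + 2*sin(q) + 9*sin(2*q) - 16*cos(q) - 48*cos(2*q)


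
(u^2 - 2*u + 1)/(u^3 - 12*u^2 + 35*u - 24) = (u - 1)/(u^2 - 11*u + 24)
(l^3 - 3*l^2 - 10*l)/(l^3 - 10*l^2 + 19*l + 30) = l*(l + 2)/(l^2 - 5*l - 6)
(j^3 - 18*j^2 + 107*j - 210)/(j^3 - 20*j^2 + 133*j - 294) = (j - 5)/(j - 7)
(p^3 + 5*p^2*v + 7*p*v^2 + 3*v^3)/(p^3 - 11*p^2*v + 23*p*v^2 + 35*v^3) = (p^2 + 4*p*v + 3*v^2)/(p^2 - 12*p*v + 35*v^2)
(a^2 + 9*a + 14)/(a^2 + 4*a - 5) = (a^2 + 9*a + 14)/(a^2 + 4*a - 5)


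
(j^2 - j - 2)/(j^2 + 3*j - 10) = (j + 1)/(j + 5)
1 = 1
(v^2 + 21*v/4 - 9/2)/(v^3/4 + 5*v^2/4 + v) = (4*v^2 + 21*v - 18)/(v*(v^2 + 5*v + 4))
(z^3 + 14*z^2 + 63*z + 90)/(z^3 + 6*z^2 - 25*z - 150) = (z + 3)/(z - 5)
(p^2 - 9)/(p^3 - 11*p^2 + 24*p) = (p + 3)/(p*(p - 8))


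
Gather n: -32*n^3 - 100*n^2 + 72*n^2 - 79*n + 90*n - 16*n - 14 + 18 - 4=-32*n^3 - 28*n^2 - 5*n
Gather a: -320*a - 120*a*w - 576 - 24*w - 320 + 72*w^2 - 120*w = a*(-120*w - 320) + 72*w^2 - 144*w - 896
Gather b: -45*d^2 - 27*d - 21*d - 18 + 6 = -45*d^2 - 48*d - 12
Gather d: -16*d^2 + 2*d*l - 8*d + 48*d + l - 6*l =-16*d^2 + d*(2*l + 40) - 5*l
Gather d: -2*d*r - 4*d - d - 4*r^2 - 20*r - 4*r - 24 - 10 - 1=d*(-2*r - 5) - 4*r^2 - 24*r - 35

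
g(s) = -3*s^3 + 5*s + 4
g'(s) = 5 - 9*s^2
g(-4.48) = 251.35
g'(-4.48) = -175.63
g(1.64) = -1.03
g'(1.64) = -19.21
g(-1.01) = 2.04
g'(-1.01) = -4.18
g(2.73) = -43.39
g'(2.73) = -62.08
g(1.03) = 5.87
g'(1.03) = -4.55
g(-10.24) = 3174.03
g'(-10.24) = -938.72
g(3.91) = -155.78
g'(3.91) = -132.59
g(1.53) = 0.91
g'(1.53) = -16.07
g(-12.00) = 5128.00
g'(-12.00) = -1291.00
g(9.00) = -2138.00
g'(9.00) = -724.00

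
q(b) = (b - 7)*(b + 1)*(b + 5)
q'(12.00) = 371.00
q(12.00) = 1105.00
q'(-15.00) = 668.00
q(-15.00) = -3080.00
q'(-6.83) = 116.61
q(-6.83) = -147.55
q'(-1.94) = -21.83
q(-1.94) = 25.72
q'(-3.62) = 9.55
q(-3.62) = 38.40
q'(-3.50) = 6.75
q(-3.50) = 39.38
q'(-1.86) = -22.90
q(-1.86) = 23.93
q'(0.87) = -36.47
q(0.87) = -67.29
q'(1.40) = -33.92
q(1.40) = -86.02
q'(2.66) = -21.09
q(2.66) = -121.67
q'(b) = (b - 7)*(b + 1) + (b - 7)*(b + 5) + (b + 1)*(b + 5)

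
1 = 1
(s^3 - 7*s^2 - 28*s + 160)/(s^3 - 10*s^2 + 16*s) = (s^2 + s - 20)/(s*(s - 2))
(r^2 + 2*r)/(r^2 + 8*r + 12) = r/(r + 6)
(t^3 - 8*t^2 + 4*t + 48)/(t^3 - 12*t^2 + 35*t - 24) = (t^3 - 8*t^2 + 4*t + 48)/(t^3 - 12*t^2 + 35*t - 24)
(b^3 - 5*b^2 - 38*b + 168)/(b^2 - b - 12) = (b^2 - b - 42)/(b + 3)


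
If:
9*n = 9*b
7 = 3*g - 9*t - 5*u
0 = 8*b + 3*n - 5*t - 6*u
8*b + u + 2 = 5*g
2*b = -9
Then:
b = -9/2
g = -2793/320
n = -9/2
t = 267/160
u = -617/64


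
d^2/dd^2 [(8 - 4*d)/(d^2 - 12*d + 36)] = 8*(-d - 6)/(d^4 - 24*d^3 + 216*d^2 - 864*d + 1296)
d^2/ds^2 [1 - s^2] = -2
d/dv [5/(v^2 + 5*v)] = 5*(-2*v - 5)/(v^2*(v + 5)^2)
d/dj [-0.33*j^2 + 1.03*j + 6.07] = 1.03 - 0.66*j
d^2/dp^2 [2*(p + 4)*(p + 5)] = 4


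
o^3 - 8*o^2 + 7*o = o*(o - 7)*(o - 1)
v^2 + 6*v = v*(v + 6)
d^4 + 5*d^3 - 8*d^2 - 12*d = d*(d - 2)*(d + 1)*(d + 6)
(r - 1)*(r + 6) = r^2 + 5*r - 6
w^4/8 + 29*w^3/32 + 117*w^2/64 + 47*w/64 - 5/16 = (w/4 + 1)*(w/2 + 1/2)*(w - 1/4)*(w + 5/2)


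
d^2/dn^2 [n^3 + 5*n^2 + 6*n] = 6*n + 10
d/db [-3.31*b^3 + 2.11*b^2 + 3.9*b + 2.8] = -9.93*b^2 + 4.22*b + 3.9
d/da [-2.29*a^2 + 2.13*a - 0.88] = 2.13 - 4.58*a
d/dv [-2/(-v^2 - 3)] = -4*v/(v^2 + 3)^2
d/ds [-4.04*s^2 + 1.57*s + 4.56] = 1.57 - 8.08*s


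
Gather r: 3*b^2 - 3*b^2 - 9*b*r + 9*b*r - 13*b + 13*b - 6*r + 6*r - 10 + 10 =0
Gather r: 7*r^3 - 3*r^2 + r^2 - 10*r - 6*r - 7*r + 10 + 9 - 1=7*r^3 - 2*r^2 - 23*r + 18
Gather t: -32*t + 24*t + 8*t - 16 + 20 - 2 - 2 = 0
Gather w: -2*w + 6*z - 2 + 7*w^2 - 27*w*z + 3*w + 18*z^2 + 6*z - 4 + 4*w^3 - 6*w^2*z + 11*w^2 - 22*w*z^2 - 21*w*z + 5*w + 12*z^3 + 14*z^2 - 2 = 4*w^3 + w^2*(18 - 6*z) + w*(-22*z^2 - 48*z + 6) + 12*z^3 + 32*z^2 + 12*z - 8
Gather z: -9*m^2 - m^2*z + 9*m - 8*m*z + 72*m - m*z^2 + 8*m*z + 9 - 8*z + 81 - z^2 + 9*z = -9*m^2 + 81*m + z^2*(-m - 1) + z*(1 - m^2) + 90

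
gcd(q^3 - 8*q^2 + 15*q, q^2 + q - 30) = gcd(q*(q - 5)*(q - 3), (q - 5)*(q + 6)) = q - 5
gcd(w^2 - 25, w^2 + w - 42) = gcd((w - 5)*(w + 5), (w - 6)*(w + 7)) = 1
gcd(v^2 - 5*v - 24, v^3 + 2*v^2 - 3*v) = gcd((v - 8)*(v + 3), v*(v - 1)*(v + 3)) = v + 3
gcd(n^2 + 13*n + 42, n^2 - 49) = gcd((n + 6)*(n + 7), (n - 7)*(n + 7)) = n + 7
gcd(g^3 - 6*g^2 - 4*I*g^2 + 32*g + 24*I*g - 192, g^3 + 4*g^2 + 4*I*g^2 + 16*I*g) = g + 4*I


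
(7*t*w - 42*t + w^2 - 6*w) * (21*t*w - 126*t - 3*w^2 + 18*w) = 147*t^2*w^2 - 1764*t^2*w + 5292*t^2 - 3*w^4 + 36*w^3 - 108*w^2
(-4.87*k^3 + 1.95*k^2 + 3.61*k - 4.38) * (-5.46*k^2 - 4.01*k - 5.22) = 26.5902*k^5 + 8.8817*k^4 - 2.1087*k^3 - 0.740299999999998*k^2 - 1.2804*k + 22.8636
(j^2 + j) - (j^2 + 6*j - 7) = 7 - 5*j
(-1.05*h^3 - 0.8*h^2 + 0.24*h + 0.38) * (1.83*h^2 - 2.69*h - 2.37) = -1.9215*h^5 + 1.3605*h^4 + 5.0797*h^3 + 1.9458*h^2 - 1.591*h - 0.9006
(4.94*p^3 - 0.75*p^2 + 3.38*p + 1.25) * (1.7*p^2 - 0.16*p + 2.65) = 8.398*p^5 - 2.0654*p^4 + 18.957*p^3 - 0.4033*p^2 + 8.757*p + 3.3125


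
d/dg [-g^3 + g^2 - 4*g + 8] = -3*g^2 + 2*g - 4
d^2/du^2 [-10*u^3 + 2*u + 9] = -60*u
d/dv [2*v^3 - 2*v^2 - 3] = 2*v*(3*v - 2)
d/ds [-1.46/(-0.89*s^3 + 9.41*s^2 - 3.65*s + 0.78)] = (-3.8982*s^2 + 27.4772*s - 5.329)/(0.89*s^3 - 9.41*s^2 + 3.65*s - 0.78)^2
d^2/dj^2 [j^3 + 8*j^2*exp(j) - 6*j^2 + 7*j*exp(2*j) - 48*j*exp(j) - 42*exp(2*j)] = 8*j^2*exp(j) + 28*j*exp(2*j) - 16*j*exp(j) + 6*j - 140*exp(2*j) - 80*exp(j) - 12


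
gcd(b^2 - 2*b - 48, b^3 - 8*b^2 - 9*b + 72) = b - 8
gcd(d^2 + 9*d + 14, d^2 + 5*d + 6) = d + 2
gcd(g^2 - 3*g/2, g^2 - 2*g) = g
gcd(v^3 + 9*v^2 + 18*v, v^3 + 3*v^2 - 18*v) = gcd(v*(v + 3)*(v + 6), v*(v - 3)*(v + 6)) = v^2 + 6*v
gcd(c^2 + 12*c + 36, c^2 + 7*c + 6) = c + 6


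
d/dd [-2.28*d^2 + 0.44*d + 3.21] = 0.44 - 4.56*d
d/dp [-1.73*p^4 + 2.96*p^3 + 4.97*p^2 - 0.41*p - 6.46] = -6.92*p^3 + 8.88*p^2 + 9.94*p - 0.41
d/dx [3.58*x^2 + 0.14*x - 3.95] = 7.16*x + 0.14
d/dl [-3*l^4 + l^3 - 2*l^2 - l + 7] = -12*l^3 + 3*l^2 - 4*l - 1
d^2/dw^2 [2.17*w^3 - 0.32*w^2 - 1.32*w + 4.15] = 13.02*w - 0.64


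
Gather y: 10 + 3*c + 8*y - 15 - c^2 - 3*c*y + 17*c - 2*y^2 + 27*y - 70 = -c^2 + 20*c - 2*y^2 + y*(35 - 3*c) - 75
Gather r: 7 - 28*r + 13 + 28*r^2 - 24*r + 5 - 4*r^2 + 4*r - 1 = 24*r^2 - 48*r + 24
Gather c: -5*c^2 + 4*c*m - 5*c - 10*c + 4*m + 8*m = -5*c^2 + c*(4*m - 15) + 12*m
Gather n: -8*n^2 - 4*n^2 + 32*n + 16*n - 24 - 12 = -12*n^2 + 48*n - 36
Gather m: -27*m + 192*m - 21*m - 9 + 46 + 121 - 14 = 144*m + 144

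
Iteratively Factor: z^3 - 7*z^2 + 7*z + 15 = (z - 3)*(z^2 - 4*z - 5) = (z - 3)*(z + 1)*(z - 5)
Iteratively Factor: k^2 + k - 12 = (k - 3)*(k + 4)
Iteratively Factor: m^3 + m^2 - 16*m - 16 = (m - 4)*(m^2 + 5*m + 4) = (m - 4)*(m + 4)*(m + 1)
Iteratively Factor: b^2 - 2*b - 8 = (b + 2)*(b - 4)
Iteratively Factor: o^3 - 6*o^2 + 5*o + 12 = (o - 4)*(o^2 - 2*o - 3) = (o - 4)*(o + 1)*(o - 3)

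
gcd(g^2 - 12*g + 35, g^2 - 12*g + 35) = g^2 - 12*g + 35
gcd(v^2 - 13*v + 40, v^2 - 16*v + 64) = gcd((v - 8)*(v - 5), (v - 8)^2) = v - 8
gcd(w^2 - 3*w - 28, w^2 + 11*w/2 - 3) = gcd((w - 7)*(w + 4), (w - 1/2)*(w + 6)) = 1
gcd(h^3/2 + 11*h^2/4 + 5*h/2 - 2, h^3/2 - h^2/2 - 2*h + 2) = h + 2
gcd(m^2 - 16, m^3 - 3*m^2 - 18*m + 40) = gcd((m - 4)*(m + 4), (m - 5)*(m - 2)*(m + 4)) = m + 4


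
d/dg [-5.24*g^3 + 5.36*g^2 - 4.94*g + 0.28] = -15.72*g^2 + 10.72*g - 4.94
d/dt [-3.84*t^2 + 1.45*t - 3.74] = 1.45 - 7.68*t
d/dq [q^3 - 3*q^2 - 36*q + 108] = 3*q^2 - 6*q - 36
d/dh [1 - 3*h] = -3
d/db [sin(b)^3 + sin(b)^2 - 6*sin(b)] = (3*sin(b)^2 + 2*sin(b) - 6)*cos(b)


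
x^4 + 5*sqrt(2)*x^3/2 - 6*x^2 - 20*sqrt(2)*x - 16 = (x - 2*sqrt(2))*(x + sqrt(2)/2)*(x + 2*sqrt(2))^2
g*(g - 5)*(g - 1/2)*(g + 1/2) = g^4 - 5*g^3 - g^2/4 + 5*g/4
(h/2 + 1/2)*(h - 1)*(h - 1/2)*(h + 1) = h^4/2 + h^3/4 - 3*h^2/4 - h/4 + 1/4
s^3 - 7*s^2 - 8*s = s*(s - 8)*(s + 1)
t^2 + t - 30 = (t - 5)*(t + 6)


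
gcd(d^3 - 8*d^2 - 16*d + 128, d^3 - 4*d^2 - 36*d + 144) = d - 4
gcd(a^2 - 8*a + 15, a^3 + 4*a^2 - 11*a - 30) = a - 3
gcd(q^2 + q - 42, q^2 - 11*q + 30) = q - 6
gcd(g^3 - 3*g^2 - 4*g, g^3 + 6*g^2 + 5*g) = g^2 + g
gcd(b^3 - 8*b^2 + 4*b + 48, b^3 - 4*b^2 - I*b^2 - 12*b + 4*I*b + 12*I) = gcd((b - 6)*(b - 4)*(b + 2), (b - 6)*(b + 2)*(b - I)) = b^2 - 4*b - 12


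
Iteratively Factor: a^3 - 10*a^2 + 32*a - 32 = (a - 4)*(a^2 - 6*a + 8) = (a - 4)^2*(a - 2)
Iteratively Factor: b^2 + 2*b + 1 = (b + 1)*(b + 1)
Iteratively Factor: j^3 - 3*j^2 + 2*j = (j - 2)*(j^2 - j) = j*(j - 2)*(j - 1)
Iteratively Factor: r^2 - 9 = (r + 3)*(r - 3)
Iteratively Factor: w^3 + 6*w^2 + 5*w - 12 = (w - 1)*(w^2 + 7*w + 12) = (w - 1)*(w + 4)*(w + 3)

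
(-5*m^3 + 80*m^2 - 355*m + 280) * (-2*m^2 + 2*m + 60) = 10*m^5 - 170*m^4 + 570*m^3 + 3530*m^2 - 20740*m + 16800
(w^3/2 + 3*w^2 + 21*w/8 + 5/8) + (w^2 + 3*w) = w^3/2 + 4*w^2 + 45*w/8 + 5/8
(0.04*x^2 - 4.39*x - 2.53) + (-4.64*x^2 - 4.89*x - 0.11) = -4.6*x^2 - 9.28*x - 2.64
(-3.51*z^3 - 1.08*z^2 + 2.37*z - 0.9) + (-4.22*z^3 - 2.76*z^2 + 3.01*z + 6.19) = -7.73*z^3 - 3.84*z^2 + 5.38*z + 5.29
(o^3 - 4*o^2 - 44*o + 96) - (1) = o^3 - 4*o^2 - 44*o + 95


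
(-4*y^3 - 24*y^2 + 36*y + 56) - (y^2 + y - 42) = -4*y^3 - 25*y^2 + 35*y + 98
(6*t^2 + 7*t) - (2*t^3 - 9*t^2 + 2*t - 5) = -2*t^3 + 15*t^2 + 5*t + 5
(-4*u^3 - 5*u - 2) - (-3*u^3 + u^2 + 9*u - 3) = -u^3 - u^2 - 14*u + 1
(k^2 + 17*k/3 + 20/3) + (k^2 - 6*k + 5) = 2*k^2 - k/3 + 35/3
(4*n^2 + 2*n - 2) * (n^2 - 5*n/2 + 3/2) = 4*n^4 - 8*n^3 - n^2 + 8*n - 3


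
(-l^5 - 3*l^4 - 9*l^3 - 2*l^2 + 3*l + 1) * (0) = 0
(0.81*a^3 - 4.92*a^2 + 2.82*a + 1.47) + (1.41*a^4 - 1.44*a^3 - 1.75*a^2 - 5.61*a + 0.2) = 1.41*a^4 - 0.63*a^3 - 6.67*a^2 - 2.79*a + 1.67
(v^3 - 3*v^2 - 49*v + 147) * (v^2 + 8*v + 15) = v^5 + 5*v^4 - 58*v^3 - 290*v^2 + 441*v + 2205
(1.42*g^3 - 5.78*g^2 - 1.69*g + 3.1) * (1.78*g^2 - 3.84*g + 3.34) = 2.5276*g^5 - 15.7412*g^4 + 23.9298*g^3 - 7.2976*g^2 - 17.5486*g + 10.354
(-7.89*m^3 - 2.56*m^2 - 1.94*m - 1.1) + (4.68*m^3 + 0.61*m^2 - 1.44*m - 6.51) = -3.21*m^3 - 1.95*m^2 - 3.38*m - 7.61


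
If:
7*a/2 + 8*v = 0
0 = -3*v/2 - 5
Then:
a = 160/21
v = -10/3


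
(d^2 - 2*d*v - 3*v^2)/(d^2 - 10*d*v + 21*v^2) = (-d - v)/(-d + 7*v)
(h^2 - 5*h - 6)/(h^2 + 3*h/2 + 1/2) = 2*(h - 6)/(2*h + 1)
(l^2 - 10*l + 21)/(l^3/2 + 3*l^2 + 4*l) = 2*(l^2 - 10*l + 21)/(l*(l^2 + 6*l + 8))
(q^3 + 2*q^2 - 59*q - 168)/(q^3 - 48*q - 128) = (q^2 + 10*q + 21)/(q^2 + 8*q + 16)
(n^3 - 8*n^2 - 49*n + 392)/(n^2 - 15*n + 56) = n + 7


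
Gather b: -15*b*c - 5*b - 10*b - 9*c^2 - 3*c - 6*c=b*(-15*c - 15) - 9*c^2 - 9*c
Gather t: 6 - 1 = 5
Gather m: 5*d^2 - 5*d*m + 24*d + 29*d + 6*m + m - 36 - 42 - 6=5*d^2 + 53*d + m*(7 - 5*d) - 84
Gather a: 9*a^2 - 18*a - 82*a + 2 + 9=9*a^2 - 100*a + 11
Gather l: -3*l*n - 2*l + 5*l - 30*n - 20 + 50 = l*(3 - 3*n) - 30*n + 30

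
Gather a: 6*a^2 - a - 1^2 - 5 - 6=6*a^2 - a - 12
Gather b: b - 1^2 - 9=b - 10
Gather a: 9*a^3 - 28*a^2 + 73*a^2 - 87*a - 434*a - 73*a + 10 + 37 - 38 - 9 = 9*a^3 + 45*a^2 - 594*a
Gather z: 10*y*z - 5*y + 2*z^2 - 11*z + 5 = -5*y + 2*z^2 + z*(10*y - 11) + 5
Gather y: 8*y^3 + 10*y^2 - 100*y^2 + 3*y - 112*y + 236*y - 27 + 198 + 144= 8*y^3 - 90*y^2 + 127*y + 315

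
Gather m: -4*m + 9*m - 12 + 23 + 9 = 5*m + 20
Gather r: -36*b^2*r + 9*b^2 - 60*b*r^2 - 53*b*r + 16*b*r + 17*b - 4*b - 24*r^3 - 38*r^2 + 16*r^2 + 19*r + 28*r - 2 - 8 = 9*b^2 + 13*b - 24*r^3 + r^2*(-60*b - 22) + r*(-36*b^2 - 37*b + 47) - 10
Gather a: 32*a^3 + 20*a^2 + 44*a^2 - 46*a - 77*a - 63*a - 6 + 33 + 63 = 32*a^3 + 64*a^2 - 186*a + 90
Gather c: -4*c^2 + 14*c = -4*c^2 + 14*c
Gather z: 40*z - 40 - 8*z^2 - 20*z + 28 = -8*z^2 + 20*z - 12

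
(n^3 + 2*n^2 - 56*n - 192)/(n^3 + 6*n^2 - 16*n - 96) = (n - 8)/(n - 4)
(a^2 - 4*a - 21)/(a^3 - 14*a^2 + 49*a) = (a + 3)/(a*(a - 7))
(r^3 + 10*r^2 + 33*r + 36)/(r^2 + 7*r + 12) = r + 3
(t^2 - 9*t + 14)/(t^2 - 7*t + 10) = (t - 7)/(t - 5)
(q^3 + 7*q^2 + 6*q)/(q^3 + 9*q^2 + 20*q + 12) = q/(q + 2)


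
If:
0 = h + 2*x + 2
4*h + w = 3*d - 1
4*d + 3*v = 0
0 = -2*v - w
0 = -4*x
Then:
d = -21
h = -2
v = 28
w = -56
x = 0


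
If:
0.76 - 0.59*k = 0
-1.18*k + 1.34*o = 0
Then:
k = 1.29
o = 1.13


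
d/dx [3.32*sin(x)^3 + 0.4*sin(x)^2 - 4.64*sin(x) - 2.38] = (9.96*sin(x)^2 + 0.8*sin(x) - 4.64)*cos(x)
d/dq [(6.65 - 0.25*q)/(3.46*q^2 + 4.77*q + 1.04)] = (0.865*q^2 - 46.018*q - 31.9805)/(11.9716*q^4 + 33.0084*q^3 + 29.9497*q^2 + 9.9216*q + 1.0816)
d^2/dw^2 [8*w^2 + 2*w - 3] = 16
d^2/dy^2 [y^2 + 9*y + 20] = 2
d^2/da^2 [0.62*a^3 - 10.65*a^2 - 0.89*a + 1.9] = 3.72*a - 21.3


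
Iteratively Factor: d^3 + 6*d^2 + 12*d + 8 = (d + 2)*(d^2 + 4*d + 4) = (d + 2)^2*(d + 2)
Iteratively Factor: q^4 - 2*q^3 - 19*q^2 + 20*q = (q)*(q^3 - 2*q^2 - 19*q + 20) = q*(q - 5)*(q^2 + 3*q - 4) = q*(q - 5)*(q + 4)*(q - 1)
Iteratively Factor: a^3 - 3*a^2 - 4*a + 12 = (a - 2)*(a^2 - a - 6) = (a - 2)*(a + 2)*(a - 3)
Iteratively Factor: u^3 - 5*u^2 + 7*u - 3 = (u - 1)*(u^2 - 4*u + 3) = (u - 1)^2*(u - 3)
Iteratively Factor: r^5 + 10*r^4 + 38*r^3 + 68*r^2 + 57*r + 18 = (r + 1)*(r^4 + 9*r^3 + 29*r^2 + 39*r + 18) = (r + 1)*(r + 3)*(r^3 + 6*r^2 + 11*r + 6) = (r + 1)^2*(r + 3)*(r^2 + 5*r + 6) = (r + 1)^2*(r + 2)*(r + 3)*(r + 3)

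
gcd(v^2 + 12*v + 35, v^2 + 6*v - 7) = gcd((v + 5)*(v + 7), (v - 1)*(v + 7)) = v + 7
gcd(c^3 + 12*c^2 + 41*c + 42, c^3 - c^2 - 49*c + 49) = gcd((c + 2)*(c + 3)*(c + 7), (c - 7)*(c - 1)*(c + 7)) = c + 7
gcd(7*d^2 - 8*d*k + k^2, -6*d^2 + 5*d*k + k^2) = d - k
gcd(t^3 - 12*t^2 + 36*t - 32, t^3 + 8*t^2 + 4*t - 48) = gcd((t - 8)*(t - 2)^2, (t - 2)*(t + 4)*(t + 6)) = t - 2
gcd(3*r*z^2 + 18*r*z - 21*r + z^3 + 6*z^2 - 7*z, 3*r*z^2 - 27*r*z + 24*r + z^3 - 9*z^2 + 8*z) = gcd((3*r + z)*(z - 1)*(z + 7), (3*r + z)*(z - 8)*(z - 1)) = 3*r*z - 3*r + z^2 - z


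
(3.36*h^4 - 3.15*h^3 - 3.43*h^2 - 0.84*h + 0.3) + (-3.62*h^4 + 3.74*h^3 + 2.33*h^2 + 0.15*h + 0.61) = -0.26*h^4 + 0.59*h^3 - 1.1*h^2 - 0.69*h + 0.91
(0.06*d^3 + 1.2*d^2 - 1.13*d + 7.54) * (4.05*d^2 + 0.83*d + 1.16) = 0.243*d^5 + 4.9098*d^4 - 3.5109*d^3 + 30.9911*d^2 + 4.9474*d + 8.7464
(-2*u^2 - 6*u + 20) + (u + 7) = -2*u^2 - 5*u + 27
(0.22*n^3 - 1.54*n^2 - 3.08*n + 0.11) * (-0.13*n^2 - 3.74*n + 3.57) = -0.0286*n^5 - 0.6226*n^4 + 6.9454*n^3 + 6.0071*n^2 - 11.407*n + 0.3927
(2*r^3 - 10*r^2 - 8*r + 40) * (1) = 2*r^3 - 10*r^2 - 8*r + 40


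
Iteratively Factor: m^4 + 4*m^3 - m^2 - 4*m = (m)*(m^3 + 4*m^2 - m - 4) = m*(m + 4)*(m^2 - 1) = m*(m - 1)*(m + 4)*(m + 1)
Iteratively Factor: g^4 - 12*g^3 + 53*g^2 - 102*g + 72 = (g - 3)*(g^3 - 9*g^2 + 26*g - 24) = (g - 4)*(g - 3)*(g^2 - 5*g + 6) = (g - 4)*(g - 3)*(g - 2)*(g - 3)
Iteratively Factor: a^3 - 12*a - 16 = (a - 4)*(a^2 + 4*a + 4) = (a - 4)*(a + 2)*(a + 2)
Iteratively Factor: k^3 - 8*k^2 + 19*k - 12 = (k - 1)*(k^2 - 7*k + 12) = (k - 3)*(k - 1)*(k - 4)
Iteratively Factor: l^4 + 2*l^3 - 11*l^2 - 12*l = (l)*(l^3 + 2*l^2 - 11*l - 12) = l*(l - 3)*(l^2 + 5*l + 4) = l*(l - 3)*(l + 4)*(l + 1)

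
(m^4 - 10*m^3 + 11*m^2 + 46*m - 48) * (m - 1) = m^5 - 11*m^4 + 21*m^3 + 35*m^2 - 94*m + 48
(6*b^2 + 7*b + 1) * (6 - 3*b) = -18*b^3 + 15*b^2 + 39*b + 6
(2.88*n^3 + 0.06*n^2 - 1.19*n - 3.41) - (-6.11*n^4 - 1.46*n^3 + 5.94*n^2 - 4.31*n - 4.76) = 6.11*n^4 + 4.34*n^3 - 5.88*n^2 + 3.12*n + 1.35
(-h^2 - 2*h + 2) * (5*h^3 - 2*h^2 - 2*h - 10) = -5*h^5 - 8*h^4 + 16*h^3 + 10*h^2 + 16*h - 20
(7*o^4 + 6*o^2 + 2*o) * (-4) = -28*o^4 - 24*o^2 - 8*o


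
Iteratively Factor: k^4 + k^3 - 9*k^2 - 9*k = (k - 3)*(k^3 + 4*k^2 + 3*k) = (k - 3)*(k + 1)*(k^2 + 3*k) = k*(k - 3)*(k + 1)*(k + 3)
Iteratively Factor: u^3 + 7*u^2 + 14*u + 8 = (u + 2)*(u^2 + 5*u + 4) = (u + 2)*(u + 4)*(u + 1)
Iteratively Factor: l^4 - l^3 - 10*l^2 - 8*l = (l)*(l^3 - l^2 - 10*l - 8) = l*(l + 2)*(l^2 - 3*l - 4) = l*(l - 4)*(l + 2)*(l + 1)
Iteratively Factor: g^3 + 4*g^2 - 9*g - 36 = (g + 3)*(g^2 + g - 12) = (g - 3)*(g + 3)*(g + 4)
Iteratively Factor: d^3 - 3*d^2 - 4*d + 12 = (d - 3)*(d^2 - 4) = (d - 3)*(d - 2)*(d + 2)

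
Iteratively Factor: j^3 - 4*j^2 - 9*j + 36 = (j - 3)*(j^2 - j - 12) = (j - 3)*(j + 3)*(j - 4)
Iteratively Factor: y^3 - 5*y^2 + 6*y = (y - 3)*(y^2 - 2*y) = y*(y - 3)*(y - 2)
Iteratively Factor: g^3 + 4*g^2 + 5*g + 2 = (g + 1)*(g^2 + 3*g + 2) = (g + 1)*(g + 2)*(g + 1)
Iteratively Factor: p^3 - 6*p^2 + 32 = (p - 4)*(p^2 - 2*p - 8) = (p - 4)^2*(p + 2)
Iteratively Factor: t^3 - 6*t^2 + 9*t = (t - 3)*(t^2 - 3*t) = (t - 3)^2*(t)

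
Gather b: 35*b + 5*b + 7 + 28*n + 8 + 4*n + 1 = 40*b + 32*n + 16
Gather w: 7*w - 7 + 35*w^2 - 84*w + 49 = 35*w^2 - 77*w + 42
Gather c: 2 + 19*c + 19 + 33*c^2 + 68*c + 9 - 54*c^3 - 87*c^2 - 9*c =-54*c^3 - 54*c^2 + 78*c + 30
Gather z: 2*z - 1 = 2*z - 1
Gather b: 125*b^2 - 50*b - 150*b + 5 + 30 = 125*b^2 - 200*b + 35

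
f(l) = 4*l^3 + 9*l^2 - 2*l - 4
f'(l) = 12*l^2 + 18*l - 2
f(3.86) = 352.43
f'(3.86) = 246.28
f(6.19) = 1277.17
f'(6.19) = 569.21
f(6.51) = 1467.98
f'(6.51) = 623.74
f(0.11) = -4.11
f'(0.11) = 0.13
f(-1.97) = 4.29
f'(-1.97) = 9.11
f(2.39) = 97.24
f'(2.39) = 109.57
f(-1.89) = 4.92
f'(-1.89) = 6.85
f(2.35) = 92.91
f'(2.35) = 106.57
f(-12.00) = -5596.00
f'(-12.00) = 1510.00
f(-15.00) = -11449.00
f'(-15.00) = 2428.00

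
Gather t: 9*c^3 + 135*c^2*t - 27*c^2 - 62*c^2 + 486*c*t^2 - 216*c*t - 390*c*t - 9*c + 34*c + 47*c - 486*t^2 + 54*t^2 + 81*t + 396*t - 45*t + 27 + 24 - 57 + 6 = 9*c^3 - 89*c^2 + 72*c + t^2*(486*c - 432) + t*(135*c^2 - 606*c + 432)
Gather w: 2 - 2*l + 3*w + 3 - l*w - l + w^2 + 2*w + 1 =-3*l + w^2 + w*(5 - l) + 6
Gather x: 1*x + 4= x + 4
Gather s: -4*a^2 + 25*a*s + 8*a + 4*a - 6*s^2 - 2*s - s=-4*a^2 + 12*a - 6*s^2 + s*(25*a - 3)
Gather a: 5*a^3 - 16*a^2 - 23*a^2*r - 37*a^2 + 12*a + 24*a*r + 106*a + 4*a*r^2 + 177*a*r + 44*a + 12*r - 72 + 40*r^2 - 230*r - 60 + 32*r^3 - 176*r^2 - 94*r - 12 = 5*a^3 + a^2*(-23*r - 53) + a*(4*r^2 + 201*r + 162) + 32*r^3 - 136*r^2 - 312*r - 144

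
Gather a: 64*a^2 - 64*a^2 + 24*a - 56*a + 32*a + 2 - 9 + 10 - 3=0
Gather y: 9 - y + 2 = 11 - y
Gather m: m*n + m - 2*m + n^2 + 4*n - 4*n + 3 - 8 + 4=m*(n - 1) + n^2 - 1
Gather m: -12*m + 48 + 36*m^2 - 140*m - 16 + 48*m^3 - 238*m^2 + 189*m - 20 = 48*m^3 - 202*m^2 + 37*m + 12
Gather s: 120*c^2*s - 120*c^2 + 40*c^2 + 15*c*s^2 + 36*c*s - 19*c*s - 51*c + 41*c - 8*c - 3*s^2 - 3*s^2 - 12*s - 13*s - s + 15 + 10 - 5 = -80*c^2 - 18*c + s^2*(15*c - 6) + s*(120*c^2 + 17*c - 26) + 20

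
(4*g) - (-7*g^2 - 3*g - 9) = 7*g^2 + 7*g + 9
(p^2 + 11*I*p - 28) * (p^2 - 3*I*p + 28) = p^4 + 8*I*p^3 + 33*p^2 + 392*I*p - 784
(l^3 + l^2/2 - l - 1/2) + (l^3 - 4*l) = 2*l^3 + l^2/2 - 5*l - 1/2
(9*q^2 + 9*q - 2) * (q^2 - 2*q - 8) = 9*q^4 - 9*q^3 - 92*q^2 - 68*q + 16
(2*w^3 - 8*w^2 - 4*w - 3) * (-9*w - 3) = -18*w^4 + 66*w^3 + 60*w^2 + 39*w + 9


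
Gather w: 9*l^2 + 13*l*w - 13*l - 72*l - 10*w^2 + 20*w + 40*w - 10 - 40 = 9*l^2 - 85*l - 10*w^2 + w*(13*l + 60) - 50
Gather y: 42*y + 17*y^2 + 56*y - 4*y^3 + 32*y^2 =-4*y^3 + 49*y^2 + 98*y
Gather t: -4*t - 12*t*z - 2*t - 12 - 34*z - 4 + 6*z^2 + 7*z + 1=t*(-12*z - 6) + 6*z^2 - 27*z - 15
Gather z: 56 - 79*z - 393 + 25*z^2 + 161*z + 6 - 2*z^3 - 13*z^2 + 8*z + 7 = -2*z^3 + 12*z^2 + 90*z - 324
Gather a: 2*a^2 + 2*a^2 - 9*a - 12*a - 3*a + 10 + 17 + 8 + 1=4*a^2 - 24*a + 36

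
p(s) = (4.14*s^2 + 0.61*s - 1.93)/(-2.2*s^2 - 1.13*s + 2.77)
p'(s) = (4.4*s + 1.13)*(4.14*s^2 + 0.61*s - 1.93)/(-2.2*s^2 - 1.13*s + 2.77)^2 + (8.28*s + 0.61)/(-2.2*s^2 - 1.13*s + 2.77) = (-3.3362*s^2 + 14.4436*s - 0.4912)/(4.84*s^4 + 4.972*s^3 - 10.9111*s^2 - 6.2602*s + 7.6729)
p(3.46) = -1.81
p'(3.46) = 0.01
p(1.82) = -1.96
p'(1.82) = 0.34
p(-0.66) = -0.21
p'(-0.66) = -1.75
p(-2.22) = -3.08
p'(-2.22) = -1.58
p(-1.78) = -4.61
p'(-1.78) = -7.67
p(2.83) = -1.83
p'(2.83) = 0.04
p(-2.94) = -2.48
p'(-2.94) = -0.43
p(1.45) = -2.19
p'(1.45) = 1.10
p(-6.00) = -2.06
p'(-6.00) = -0.04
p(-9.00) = -1.98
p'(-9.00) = -0.01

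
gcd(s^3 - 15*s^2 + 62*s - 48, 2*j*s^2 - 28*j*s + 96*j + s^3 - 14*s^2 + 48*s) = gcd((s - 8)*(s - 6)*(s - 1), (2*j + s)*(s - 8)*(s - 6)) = s^2 - 14*s + 48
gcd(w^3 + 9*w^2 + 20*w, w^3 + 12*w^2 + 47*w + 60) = w^2 + 9*w + 20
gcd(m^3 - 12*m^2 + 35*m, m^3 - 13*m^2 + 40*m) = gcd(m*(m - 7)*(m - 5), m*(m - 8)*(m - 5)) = m^2 - 5*m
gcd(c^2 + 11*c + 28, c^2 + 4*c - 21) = c + 7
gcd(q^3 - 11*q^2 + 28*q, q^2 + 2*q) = q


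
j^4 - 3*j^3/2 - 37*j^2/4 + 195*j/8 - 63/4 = (j - 2)*(j - 3/2)^2*(j + 7/2)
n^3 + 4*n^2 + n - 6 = (n - 1)*(n + 2)*(n + 3)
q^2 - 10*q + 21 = (q - 7)*(q - 3)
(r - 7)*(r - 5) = r^2 - 12*r + 35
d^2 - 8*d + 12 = (d - 6)*(d - 2)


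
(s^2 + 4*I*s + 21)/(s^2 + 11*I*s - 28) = (s - 3*I)/(s + 4*I)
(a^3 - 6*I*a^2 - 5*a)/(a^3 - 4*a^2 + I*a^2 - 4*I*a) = (a^2 - 6*I*a - 5)/(a^2 + a*(-4 + I) - 4*I)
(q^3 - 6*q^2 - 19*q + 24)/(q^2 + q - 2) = (q^2 - 5*q - 24)/(q + 2)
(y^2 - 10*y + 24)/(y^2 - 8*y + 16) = (y - 6)/(y - 4)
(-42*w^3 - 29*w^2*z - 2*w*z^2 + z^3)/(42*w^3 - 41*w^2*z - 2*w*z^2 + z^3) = (6*w^2 + 5*w*z + z^2)/(-6*w^2 + 5*w*z + z^2)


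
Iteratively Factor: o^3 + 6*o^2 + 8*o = (o + 2)*(o^2 + 4*o) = o*(o + 2)*(o + 4)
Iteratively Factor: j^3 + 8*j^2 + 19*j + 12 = (j + 4)*(j^2 + 4*j + 3) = (j + 1)*(j + 4)*(j + 3)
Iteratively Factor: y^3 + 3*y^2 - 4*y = (y - 1)*(y^2 + 4*y) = y*(y - 1)*(y + 4)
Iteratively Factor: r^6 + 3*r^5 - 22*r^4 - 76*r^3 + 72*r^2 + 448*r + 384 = (r + 2)*(r^5 + r^4 - 24*r^3 - 28*r^2 + 128*r + 192) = (r + 2)^2*(r^4 - r^3 - 22*r^2 + 16*r + 96) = (r + 2)^3*(r^3 - 3*r^2 - 16*r + 48) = (r - 4)*(r + 2)^3*(r^2 + r - 12) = (r - 4)*(r + 2)^3*(r + 4)*(r - 3)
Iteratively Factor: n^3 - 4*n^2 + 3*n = (n - 1)*(n^2 - 3*n) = (n - 3)*(n - 1)*(n)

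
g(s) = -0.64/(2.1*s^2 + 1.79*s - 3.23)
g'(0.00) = 0.11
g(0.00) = 0.20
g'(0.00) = 0.11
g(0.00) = 0.20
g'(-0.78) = -0.08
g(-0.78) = 0.19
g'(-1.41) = -1.06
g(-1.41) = 0.41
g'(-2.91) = -0.08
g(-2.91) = -0.07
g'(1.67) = 0.18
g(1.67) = -0.11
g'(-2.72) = -0.11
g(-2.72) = -0.09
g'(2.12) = 0.07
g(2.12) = -0.06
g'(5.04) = 0.00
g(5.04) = -0.01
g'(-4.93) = -0.01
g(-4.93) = -0.02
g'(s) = -0.64*(-4.2*s - 1.79)/(2.1*s^2 + 1.79*s - 3.23)^2 = (2.688*s + 1.1456)/(2.1*s^2 + 1.79*s - 3.23)^2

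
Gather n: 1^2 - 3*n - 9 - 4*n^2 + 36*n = -4*n^2 + 33*n - 8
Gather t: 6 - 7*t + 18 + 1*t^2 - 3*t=t^2 - 10*t + 24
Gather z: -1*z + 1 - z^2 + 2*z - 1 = -z^2 + z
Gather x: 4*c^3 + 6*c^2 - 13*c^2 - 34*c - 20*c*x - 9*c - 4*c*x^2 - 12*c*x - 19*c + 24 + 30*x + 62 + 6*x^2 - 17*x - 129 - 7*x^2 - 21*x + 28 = 4*c^3 - 7*c^2 - 62*c + x^2*(-4*c - 1) + x*(-32*c - 8) - 15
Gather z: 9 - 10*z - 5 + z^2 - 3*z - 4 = z^2 - 13*z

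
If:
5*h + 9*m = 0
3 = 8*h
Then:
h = 3/8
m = -5/24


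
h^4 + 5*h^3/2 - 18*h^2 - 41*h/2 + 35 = (h - 7/2)*(h - 1)*(h + 2)*(h + 5)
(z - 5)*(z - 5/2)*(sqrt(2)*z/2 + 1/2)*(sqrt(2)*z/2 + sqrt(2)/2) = z^4/2 - 13*z^3/4 + sqrt(2)*z^3/4 - 13*sqrt(2)*z^2/8 + 5*z^2/2 + 5*sqrt(2)*z/4 + 25*z/4 + 25*sqrt(2)/8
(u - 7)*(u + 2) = u^2 - 5*u - 14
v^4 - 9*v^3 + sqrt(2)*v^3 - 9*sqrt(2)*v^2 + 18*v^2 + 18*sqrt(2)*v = v*(v - 6)*(v - 3)*(v + sqrt(2))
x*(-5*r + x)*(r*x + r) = -5*r^2*x^2 - 5*r^2*x + r*x^3 + r*x^2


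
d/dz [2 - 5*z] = -5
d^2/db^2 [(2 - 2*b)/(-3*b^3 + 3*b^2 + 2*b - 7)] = 4*((b - 1)*(-9*b^2 + 6*b + 2)^2 + (-9*b^2 + 6*b - 3*(b - 1)*(3*b - 1) + 2)*(3*b^3 - 3*b^2 - 2*b + 7))/(3*b^3 - 3*b^2 - 2*b + 7)^3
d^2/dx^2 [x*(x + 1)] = 2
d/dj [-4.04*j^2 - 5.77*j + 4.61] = -8.08*j - 5.77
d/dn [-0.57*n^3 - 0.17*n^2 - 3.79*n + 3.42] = -1.71*n^2 - 0.34*n - 3.79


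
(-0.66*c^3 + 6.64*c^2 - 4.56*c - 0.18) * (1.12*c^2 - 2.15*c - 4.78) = -0.7392*c^5 + 8.8558*c^4 - 16.2284*c^3 - 22.1368*c^2 + 22.1838*c + 0.8604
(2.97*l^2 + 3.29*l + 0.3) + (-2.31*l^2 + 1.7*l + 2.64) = 0.66*l^2 + 4.99*l + 2.94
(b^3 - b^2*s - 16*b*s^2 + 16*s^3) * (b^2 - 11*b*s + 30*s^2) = b^5 - 12*b^4*s + 25*b^3*s^2 + 162*b^2*s^3 - 656*b*s^4 + 480*s^5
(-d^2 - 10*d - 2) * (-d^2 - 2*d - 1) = d^4 + 12*d^3 + 23*d^2 + 14*d + 2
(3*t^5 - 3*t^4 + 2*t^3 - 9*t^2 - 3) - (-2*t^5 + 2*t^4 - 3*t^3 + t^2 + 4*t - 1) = 5*t^5 - 5*t^4 + 5*t^3 - 10*t^2 - 4*t - 2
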